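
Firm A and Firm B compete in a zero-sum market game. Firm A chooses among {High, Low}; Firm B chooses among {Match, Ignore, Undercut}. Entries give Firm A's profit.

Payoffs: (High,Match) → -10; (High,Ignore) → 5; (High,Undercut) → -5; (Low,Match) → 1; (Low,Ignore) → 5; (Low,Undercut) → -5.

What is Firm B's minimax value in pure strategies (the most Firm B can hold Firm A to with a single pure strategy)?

-5

Column maxima: Match → 1, Ignore → 5, Undercut → -5.
The smallest of these is -5.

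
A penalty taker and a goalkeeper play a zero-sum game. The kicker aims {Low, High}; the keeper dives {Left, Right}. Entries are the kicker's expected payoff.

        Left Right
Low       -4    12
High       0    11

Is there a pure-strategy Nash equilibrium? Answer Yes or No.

Yes

Row minima: Low → -4, High → 0; maximin = 0.
Column maxima: Left → 0, Right → 12; minimax = 0.
maximin = minimax = 0, so a saddle point exists.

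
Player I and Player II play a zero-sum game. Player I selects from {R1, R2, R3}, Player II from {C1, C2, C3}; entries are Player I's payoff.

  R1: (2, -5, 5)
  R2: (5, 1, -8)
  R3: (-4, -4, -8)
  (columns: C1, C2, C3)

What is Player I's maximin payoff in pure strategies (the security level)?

-5

Row minima: R1 → -5, R2 → -8, R3 → -8.
The best of these is -5.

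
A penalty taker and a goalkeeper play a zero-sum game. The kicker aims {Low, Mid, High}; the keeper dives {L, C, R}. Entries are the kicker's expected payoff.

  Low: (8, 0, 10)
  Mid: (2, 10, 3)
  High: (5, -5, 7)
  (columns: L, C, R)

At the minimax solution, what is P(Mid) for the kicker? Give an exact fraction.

Row minima: Low → 0, Mid → 2, High → -5; maximin = 2.
Column maxima: L → 8, C → 10, R → 10; minimax = 8.
2 ≠ 8, so there is no saddle point; optimal play is mixed.
High is strictly dominated by Low, so the kicker never plays it.
R is strictly dominated by L (it gives the kicker strictly more in every row), so the keeper never plays it.
On the remaining 2×2 (Low, Mid vs L, C):
Let the kicker play Low with probability p. Expected payoff against L: 8p + 2(1−p) = 6p + 2; against C: 0p + 10(1−p) = −10p + 10.
Setting these equal: 6p + 2 = −10p + 10 ⇒ 16p = 8 ⇒ p = 1/2, and the value is (6)·(1/2) + 2 = 5.
For the keeper: with q = P(L), equating Low's and Mid's payoffs gives 8q = −8q + 10 ⇒ q = 5/8.

1/2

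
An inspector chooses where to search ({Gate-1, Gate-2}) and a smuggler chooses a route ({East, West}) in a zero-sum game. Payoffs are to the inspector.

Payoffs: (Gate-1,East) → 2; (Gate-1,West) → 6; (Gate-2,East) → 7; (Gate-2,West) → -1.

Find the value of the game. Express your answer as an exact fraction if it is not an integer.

11/3

Row minima: Gate-1 → 2, Gate-2 → -1; maximin = 2.
Column maxima: East → 7, West → 6; minimax = 6.
2 ≠ 6, so there is no saddle point; optimal play is mixed.
Let the inspector play Gate-1 with probability p. Expected payoff against East: 2p + 7(1−p) = −5p + 7; against West: 6p + (-1)(1−p) = 7p − 1.
Setting these equal: −5p + 7 = 7p − 1 ⇒ −12p = -8 ⇒ p = 2/3, and the value is (-5)·(2/3) + 7 = 11/3.
For the smuggler: with q = P(East), equating Gate-1's and Gate-2's payoffs gives −4q + 6 = 8q − 1 ⇒ q = 7/12.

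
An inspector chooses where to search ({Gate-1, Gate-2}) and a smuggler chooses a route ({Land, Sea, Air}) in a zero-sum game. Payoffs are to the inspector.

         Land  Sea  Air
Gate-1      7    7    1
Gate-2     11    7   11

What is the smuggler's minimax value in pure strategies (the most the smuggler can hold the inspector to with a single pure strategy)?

7

Column maxima: Land → 11, Sea → 7, Air → 11.
The smallest of these is 7.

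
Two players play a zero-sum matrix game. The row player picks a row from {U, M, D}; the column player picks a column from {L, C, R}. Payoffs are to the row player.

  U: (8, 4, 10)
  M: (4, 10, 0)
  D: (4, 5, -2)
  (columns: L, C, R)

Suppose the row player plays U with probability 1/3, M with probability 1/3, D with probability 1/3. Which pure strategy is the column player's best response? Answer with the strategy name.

If the column player plays L, the row player's expected payoff is (1/3)·8 + (1/3)·4 + (1/3)·4 = 16/3.
If the column player plays C, the row player's expected payoff is (1/3)·4 + (1/3)·10 + (1/3)·5 = 19/3.
If the column player plays R, the row player's expected payoff is (1/3)·10 + (1/3)·0 + (1/3)·(-2) = 8/3.
The column player minimizes the row player's payoff; the smallest is 8/3, so the best response is R.

R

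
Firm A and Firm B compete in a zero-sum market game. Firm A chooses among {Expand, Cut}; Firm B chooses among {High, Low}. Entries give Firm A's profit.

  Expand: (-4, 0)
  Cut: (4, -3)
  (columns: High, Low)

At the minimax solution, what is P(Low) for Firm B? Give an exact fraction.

Row minima: Expand → -4, Cut → -3; maximin = -3.
Column maxima: High → 4, Low → 0; minimax = 0.
-3 ≠ 0, so there is no saddle point; optimal play is mixed.
Let Firm A play Expand with probability p. Expected payoff against High: (-4)p + 4(1−p) = −8p + 4; against Low: 0p + (-3)(1−p) = 3p − 3.
Setting these equal: −8p + 4 = 3p − 3 ⇒ −11p = -7 ⇒ p = 7/11, and the value is (-8)·(7/11) + 4 = -12/11.
For Firm B: with q = P(High), equating Expand's and Cut's payoffs gives −4q = 7q − 3 ⇒ q = 3/11.

8/11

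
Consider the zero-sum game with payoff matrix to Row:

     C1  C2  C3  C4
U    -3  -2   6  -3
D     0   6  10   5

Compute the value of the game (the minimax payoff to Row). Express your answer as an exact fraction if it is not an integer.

0

Row minima: U → -3, D → 0; maximin = 0.
Column maxima: C1 → 0, C2 → 6, C3 → 10, C4 → 5; minimax = 0.
Since maximin = minimax = 0, there is a saddle point and the value is 0.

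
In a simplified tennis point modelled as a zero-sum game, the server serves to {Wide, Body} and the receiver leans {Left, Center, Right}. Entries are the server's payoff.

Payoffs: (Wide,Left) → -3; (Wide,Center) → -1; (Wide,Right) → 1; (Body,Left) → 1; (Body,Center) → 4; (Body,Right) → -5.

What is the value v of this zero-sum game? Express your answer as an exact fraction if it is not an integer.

Row minima: Wide → -3, Body → -5; maximin = -3.
Column maxima: Left → 1, Center → 4, Right → 1; minimax = 1.
-3 ≠ 1, so there is no saddle point; optimal play is mixed.
Center is strictly dominated by Left (it gives the server strictly more in every row), so the receiver never plays it.
On the remaining 2×2 (Wide, Body vs Left, Right):
Let the server play Wide with probability p. Expected payoff against Left: (-3)p + 1(1−p) = −4p + 1; against Right: 1p + (-5)(1−p) = 6p − 5.
Setting these equal: −4p + 1 = 6p − 5 ⇒ −10p = -6 ⇒ p = 3/5, and the value is (-4)·(3/5) + 1 = -7/5.
For the receiver: with q = P(Left), equating Wide's and Body's payoffs gives −4q + 1 = 6q − 5 ⇒ q = 3/5.

-7/5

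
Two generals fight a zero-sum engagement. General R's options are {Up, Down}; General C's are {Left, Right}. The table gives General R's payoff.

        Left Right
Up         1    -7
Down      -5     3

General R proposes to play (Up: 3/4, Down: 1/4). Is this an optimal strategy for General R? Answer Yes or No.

Against Left this mix gives (3/4)·1 + (1/4)·(-5) = -1/2.
Against Right this mix gives (3/4)·(-7) + (1/4)·3 = -9/2.
General C will play Right, holding General R to -9/2. Shifting weight toward the row that does better against Right would raise this floor (the equalizing mix achieves -2 against both Right and Left), so the proposed strategy is not optimal.

No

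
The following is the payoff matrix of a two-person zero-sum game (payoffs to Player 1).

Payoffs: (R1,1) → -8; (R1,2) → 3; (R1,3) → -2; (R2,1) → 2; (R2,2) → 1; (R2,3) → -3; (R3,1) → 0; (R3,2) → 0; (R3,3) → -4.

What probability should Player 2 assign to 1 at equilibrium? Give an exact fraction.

1/11

Row minima: R1 → -8, R2 → -3, R3 → -4; maximin = -3.
Column maxima: 1 → 2, 2 → 3, 3 → -2; minimax = -2.
-3 ≠ -2, so there is no saddle point; optimal play is mixed.
R3 is strictly dominated by R2, so Player 1 never plays it.
2 is strictly dominated by 3 (it gives Player 1 strictly more in every row), so Player 2 never plays it.
On the remaining 2×2 (R1, R2 vs 1, 3):
Let Player 1 play R1 with probability p. Expected payoff against 1: (-8)p + 2(1−p) = −10p + 2; against 3: (-2)p + (-3)(1−p) = p − 3.
Setting these equal: −10p + 2 = p − 3 ⇒ −11p = -5 ⇒ p = 5/11, and the value is (-10)·(5/11) + 2 = -28/11.
For Player 2: with q = P(1), equating R1's and R2's payoffs gives −6q − 2 = 5q − 3 ⇒ q = 1/11.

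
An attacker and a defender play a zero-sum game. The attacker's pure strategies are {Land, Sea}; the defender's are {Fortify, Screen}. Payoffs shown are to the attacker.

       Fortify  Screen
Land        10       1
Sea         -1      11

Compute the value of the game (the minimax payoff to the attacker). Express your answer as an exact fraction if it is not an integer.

Row minima: Land → 1, Sea → -1; maximin = 1.
Column maxima: Fortify → 10, Screen → 11; minimax = 10.
1 ≠ 10, so there is no saddle point; optimal play is mixed.
Let the attacker play Land with probability p. Expected payoff against Fortify: 10p + (-1)(1−p) = 11p − 1; against Screen: 1p + 11(1−p) = −10p + 11.
Setting these equal: 11p − 1 = −10p + 11 ⇒ 21p = 12 ⇒ p = 4/7, and the value is (11)·(4/7) − 1 = 37/7.
For the defender: with q = P(Fortify), equating Land's and Sea's payoffs gives 9q + 1 = −12q + 11 ⇒ q = 10/21.

37/7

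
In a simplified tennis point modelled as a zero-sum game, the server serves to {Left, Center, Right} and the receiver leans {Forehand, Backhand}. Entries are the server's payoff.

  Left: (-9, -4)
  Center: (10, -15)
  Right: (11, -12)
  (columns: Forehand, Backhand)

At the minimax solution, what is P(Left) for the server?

Row minima: Left → -9, Center → -15, Right → -12; maximin = -9.
Column maxima: Forehand → 11, Backhand → -4; minimax = -4.
-9 ≠ -4, so there is no saddle point; optimal play is mixed.
Center is strictly dominated by Right, so the server never plays it.
On the remaining 2×2 (Left, Right vs Forehand, Backhand):
Let the server play Left with probability p. Expected payoff against Forehand: (-9)p + 11(1−p) = −20p + 11; against Backhand: (-4)p + (-12)(1−p) = 8p − 12.
Setting these equal: −20p + 11 = 8p − 12 ⇒ −28p = -23 ⇒ p = 23/28, and the value is (-20)·(23/28) + 11 = -38/7.
For the receiver: with q = P(Forehand), equating Left's and Right's payoffs gives −5q − 4 = 23q − 12 ⇒ q = 2/7.

23/28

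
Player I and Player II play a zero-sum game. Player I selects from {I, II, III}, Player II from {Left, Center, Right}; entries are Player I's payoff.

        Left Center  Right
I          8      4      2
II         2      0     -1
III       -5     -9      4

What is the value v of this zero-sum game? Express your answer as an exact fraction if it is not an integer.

Row minima: I → 2, II → -1, III → -9; maximin = 2.
Column maxima: Left → 8, Center → 4, Right → 4; minimax = 4.
2 ≠ 4, so there is no saddle point; optimal play is mixed.
II is strictly dominated by I, so Player I never plays it.
Left is strictly dominated by Center (it gives Player I strictly more in every row), so Player II never plays it.
On the remaining 2×2 (I, III vs Center, Right):
Let Player I play I with probability p. Expected payoff against Center: 4p + (-9)(1−p) = 13p − 9; against Right: 2p + 4(1−p) = −2p + 4.
Setting these equal: 13p − 9 = −2p + 4 ⇒ 15p = 13 ⇒ p = 13/15, and the value is (13)·(13/15) − 9 = 34/15.
For Player II: with q = P(Center), equating I's and III's payoffs gives 2q + 2 = −13q + 4 ⇒ q = 2/15.

34/15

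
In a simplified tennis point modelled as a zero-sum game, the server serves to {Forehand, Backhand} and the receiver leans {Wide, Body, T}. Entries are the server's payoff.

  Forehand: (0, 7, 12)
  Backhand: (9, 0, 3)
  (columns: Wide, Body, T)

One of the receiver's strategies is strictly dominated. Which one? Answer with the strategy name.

Body holds the server's payoff strictly below T in every row: 7 < 12, 0 < 3.
So T is strictly dominated for the receiver.

T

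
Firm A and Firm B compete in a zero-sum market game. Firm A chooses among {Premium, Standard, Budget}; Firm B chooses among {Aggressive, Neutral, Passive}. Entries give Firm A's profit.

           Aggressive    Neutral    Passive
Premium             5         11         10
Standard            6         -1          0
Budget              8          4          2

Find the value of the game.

70/11

Row minima: Premium → 5, Standard → -1, Budget → 2; maximin = 5.
Column maxima: Aggressive → 8, Neutral → 11, Passive → 10; minimax = 8.
5 ≠ 8, so there is no saddle point; optimal play is mixed.
Standard is strictly dominated by Budget, so Firm A never plays it.
With Standard eliminated, Neutral is strictly dominated by Passive (it gives Firm A strictly more in every remaining row), so Firm B never plays it.
On the remaining 2×2 (Premium, Budget vs Aggressive, Passive):
Let Firm A play Premium with probability p. Expected payoff against Aggressive: 5p + 8(1−p) = −3p + 8; against Passive: 10p + 2(1−p) = 8p + 2.
Setting these equal: −3p + 8 = 8p + 2 ⇒ −11p = -6 ⇒ p = 6/11, and the value is (-3)·(6/11) + 8 = 70/11.
For Firm B: with q = P(Aggressive), equating Premium's and Budget's payoffs gives −5q + 10 = 6q + 2 ⇒ q = 8/11.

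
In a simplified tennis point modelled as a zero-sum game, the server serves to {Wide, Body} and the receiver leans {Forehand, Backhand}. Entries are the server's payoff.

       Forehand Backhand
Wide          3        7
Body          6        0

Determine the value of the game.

21/5

Row minima: Wide → 3, Body → 0; maximin = 3.
Column maxima: Forehand → 6, Backhand → 7; minimax = 6.
3 ≠ 6, so there is no saddle point; optimal play is mixed.
Let the server play Wide with probability p. Expected payoff against Forehand: 3p + 6(1−p) = −3p + 6; against Backhand: 7p + 0(1−p) = 7p.
Setting these equal: −3p + 6 = 7p ⇒ −10p = -6 ⇒ p = 3/5, and the value is (-3)·(3/5) + 6 = 21/5.
For the receiver: with q = P(Forehand), equating Wide's and Body's payoffs gives −4q + 7 = 6q ⇒ q = 7/10.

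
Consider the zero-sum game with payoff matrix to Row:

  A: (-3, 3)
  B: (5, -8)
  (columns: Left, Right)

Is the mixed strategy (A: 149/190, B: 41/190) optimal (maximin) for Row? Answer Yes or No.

Against Left this mix gives (149/190)·(-3) + (41/190)·5 = -121/95.
Against Right this mix gives (149/190)·3 + (41/190)·(-8) = 119/190.
Column will play Left, holding Row to -121/95. Shifting weight toward the row that does better against Left would raise this floor (the equalizing mix achieves -9/19 against both Left and Right), so the proposed strategy is not optimal.

No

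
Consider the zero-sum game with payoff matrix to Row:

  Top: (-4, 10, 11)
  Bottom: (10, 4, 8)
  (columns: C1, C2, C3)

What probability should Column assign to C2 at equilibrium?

7/10

Row minima: Top → -4, Bottom → 4; maximin = 4.
Column maxima: C1 → 10, C2 → 10, C3 → 11; minimax = 10.
4 ≠ 10, so there is no saddle point; optimal play is mixed.
C3 is strictly dominated by C2 (it gives Row strictly more in every row), so Column never plays it.
On the remaining 2×2 (Top, Bottom vs C1, C2):
Let Row play Top with probability p. Expected payoff against C1: (-4)p + 10(1−p) = −14p + 10; against C2: 10p + 4(1−p) = 6p + 4.
Setting these equal: −14p + 10 = 6p + 4 ⇒ −20p = -6 ⇒ p = 3/10, and the value is (-14)·(3/10) + 10 = 29/5.
For Column: with q = P(C1), equating Top's and Bottom's payoffs gives −14q + 10 = 6q + 4 ⇒ q = 3/10.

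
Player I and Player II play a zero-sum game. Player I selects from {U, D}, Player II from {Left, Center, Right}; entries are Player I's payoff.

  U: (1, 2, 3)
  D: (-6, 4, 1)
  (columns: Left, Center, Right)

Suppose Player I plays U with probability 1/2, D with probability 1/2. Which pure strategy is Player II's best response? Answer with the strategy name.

If Player II plays Left, Player I's expected payoff is (1/2)·1 + (1/2)·(-6) = -5/2.
If Player II plays Center, Player I's expected payoff is (1/2)·2 + (1/2)·4 = 3.
If Player II plays Right, Player I's expected payoff is (1/2)·3 + (1/2)·1 = 2.
Player II minimizes Player I's payoff; the smallest is -5/2, so the best response is Left.

Left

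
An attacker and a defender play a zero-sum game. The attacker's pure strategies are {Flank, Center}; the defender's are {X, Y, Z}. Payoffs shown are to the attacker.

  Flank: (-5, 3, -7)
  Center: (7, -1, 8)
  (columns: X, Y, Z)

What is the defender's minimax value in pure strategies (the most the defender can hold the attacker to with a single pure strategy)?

Column maxima: X → 7, Y → 3, Z → 8.
The smallest of these is 3.

3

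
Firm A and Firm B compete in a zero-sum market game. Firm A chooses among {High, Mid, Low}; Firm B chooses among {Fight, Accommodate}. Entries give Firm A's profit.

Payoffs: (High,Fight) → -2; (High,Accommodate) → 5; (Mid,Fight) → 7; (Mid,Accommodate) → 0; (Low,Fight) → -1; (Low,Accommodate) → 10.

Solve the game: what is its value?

Row minima: High → -2, Mid → 0, Low → -1; maximin = 0.
Column maxima: Fight → 7, Accommodate → 10; minimax = 7.
0 ≠ 7, so there is no saddle point; optimal play is mixed.
High is strictly dominated by Low, so Firm A never plays it.
On the remaining 2×2 (Mid, Low vs Fight, Accommodate):
Let Firm A play Mid with probability p. Expected payoff against Fight: 7p + (-1)(1−p) = 8p − 1; against Accommodate: 0p + 10(1−p) = −10p + 10.
Setting these equal: 8p − 1 = −10p + 10 ⇒ 18p = 11 ⇒ p = 11/18, and the value is (8)·(11/18) − 1 = 35/9.
For Firm B: with q = P(Fight), equating Mid's and Low's payoffs gives 7q = −11q + 10 ⇒ q = 5/9.

35/9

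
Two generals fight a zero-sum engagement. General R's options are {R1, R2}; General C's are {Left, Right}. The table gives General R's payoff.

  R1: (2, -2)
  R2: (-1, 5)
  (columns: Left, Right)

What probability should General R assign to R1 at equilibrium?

3/5

Row minima: R1 → -2, R2 → -1; maximin = -1.
Column maxima: Left → 2, Right → 5; minimax = 2.
-1 ≠ 2, so there is no saddle point; optimal play is mixed.
Let General R play R1 with probability p. Expected payoff against Left: 2p + (-1)(1−p) = 3p − 1; against Right: (-2)p + 5(1−p) = −7p + 5.
Setting these equal: 3p − 1 = −7p + 5 ⇒ 10p = 6 ⇒ p = 3/5, and the value is (3)·(3/5) − 1 = 4/5.
For General C: with q = P(Left), equating R1's and R2's payoffs gives 4q − 2 = −6q + 5 ⇒ q = 7/10.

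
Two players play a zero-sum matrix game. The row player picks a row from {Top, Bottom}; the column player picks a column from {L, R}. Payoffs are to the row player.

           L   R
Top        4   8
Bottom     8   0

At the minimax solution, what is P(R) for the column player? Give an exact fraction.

1/3

Row minima: Top → 4, Bottom → 0; maximin = 4.
Column maxima: L → 8, R → 8; minimax = 8.
4 ≠ 8, so there is no saddle point; optimal play is mixed.
Let the row player play Top with probability p. Expected payoff against L: 4p + 8(1−p) = −4p + 8; against R: 8p + 0(1−p) = 8p.
Setting these equal: −4p + 8 = 8p ⇒ −12p = -8 ⇒ p = 2/3, and the value is (-4)·(2/3) + 8 = 16/3.
For the column player: with q = P(L), equating Top's and Bottom's payoffs gives −4q + 8 = 8q ⇒ q = 2/3.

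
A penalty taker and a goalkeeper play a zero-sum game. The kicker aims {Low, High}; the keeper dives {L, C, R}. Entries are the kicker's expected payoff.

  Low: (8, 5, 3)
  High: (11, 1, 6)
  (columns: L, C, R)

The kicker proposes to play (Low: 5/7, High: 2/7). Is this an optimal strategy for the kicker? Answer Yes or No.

Yes

Against L this mix gives (5/7)·8 + (2/7)·11 = 62/7.
Against C this mix gives (5/7)·5 + (2/7)·1 = 27/7.
Against R this mix gives (5/7)·3 + (2/7)·6 = 27/7.
All of the keeper's active replies (C, R) yield 27/7, and no column does worse for the kicker. The mix makes the keeper indifferent and guarantees 27/7, so it is optimal.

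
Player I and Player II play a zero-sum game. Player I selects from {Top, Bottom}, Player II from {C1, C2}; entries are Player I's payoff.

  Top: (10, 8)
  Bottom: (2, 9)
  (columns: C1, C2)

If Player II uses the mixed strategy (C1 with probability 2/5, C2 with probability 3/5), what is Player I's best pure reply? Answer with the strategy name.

Expected payoff of Top: (2/5)·10 + (3/5)·8 = 44/5.
Expected payoff of Bottom: (2/5)·2 + (3/5)·9 = 31/5.
The largest is 44/5, so Player I's best response is Top.

Top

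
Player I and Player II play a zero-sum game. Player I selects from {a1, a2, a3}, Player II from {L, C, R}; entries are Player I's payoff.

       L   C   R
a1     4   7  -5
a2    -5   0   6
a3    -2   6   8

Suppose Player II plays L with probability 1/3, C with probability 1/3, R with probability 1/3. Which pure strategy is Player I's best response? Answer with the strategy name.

Expected payoff of a1: (1/3)·4 + (1/3)·7 + (1/3)·(-5) = 2.
Expected payoff of a2: (1/3)·(-5) + (1/3)·0 + (1/3)·6 = 1/3.
Expected payoff of a3: (1/3)·(-2) + (1/3)·6 + (1/3)·8 = 4.
The largest is 4, so Player I's best response is a3.

a3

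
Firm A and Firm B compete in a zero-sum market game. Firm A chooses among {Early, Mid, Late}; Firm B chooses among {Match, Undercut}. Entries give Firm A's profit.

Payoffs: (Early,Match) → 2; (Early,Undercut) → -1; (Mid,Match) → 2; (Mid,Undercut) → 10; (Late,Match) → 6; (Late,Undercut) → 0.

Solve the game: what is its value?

30/7

Row minima: Early → -1, Mid → 2, Late → 0; maximin = 2.
Column maxima: Match → 6, Undercut → 10; minimax = 6.
2 ≠ 6, so there is no saddle point; optimal play is mixed.
Early is strictly dominated by Late, so Firm A never plays it.
On the remaining 2×2 (Mid, Late vs Match, Undercut):
Let Firm A play Mid with probability p. Expected payoff against Match: 2p + 6(1−p) = −4p + 6; against Undercut: 10p + 0(1−p) = 10p.
Setting these equal: −4p + 6 = 10p ⇒ −14p = -6 ⇒ p = 3/7, and the value is (-4)·(3/7) + 6 = 30/7.
For Firm B: with q = P(Match), equating Mid's and Late's payoffs gives −8q + 10 = 6q ⇒ q = 5/7.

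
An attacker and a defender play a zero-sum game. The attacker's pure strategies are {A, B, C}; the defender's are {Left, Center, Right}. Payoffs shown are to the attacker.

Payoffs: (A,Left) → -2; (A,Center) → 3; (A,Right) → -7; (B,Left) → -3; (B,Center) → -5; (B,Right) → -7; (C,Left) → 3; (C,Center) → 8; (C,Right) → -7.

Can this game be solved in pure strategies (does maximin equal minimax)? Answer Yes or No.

Yes

Row minima: A → -7, B → -7, C → -7; maximin = -7.
Column maxima: Left → 3, Center → 8, Right → -7; minimax = -7.
maximin = minimax = -7, so a saddle point exists.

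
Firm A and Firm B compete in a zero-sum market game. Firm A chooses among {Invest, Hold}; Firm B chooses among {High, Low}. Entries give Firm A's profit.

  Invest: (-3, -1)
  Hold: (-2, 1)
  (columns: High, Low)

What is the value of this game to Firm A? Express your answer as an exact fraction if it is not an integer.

-2

Row minima: Invest → -3, Hold → -2; maximin = -2.
Column maxima: High → -2, Low → 1; minimax = -2.
Since maximin = minimax = -2, there is a saddle point and the value is -2.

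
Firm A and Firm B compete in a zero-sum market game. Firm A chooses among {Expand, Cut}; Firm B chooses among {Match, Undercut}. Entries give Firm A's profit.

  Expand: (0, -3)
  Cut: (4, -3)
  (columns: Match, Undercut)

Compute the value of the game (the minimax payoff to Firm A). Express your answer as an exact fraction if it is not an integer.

-3

Row minima: Expand → -3, Cut → -3; maximin = -3.
Column maxima: Match → 4, Undercut → -3; minimax = -3.
Since maximin = minimax = -3, there is a saddle point and the value is -3.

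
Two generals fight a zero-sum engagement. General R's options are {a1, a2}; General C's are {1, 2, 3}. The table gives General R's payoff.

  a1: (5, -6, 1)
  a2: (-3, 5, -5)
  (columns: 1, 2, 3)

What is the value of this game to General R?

Row minima: a1 → -6, a2 → -5; maximin = -5.
Column maxima: 1 → 5, 2 → 5, 3 → 1; minimax = 1.
-5 ≠ 1, so there is no saddle point; optimal play is mixed.
1 is strictly dominated by 3 (it gives General R strictly more in every row), so General C never plays it.
On the remaining 2×2 (a1, a2 vs 2, 3):
Let General R play a1 with probability p. Expected payoff against 2: (-6)p + 5(1−p) = −11p + 5; against 3: 1p + (-5)(1−p) = 6p − 5.
Setting these equal: −11p + 5 = 6p − 5 ⇒ −17p = -10 ⇒ p = 10/17, and the value is (-11)·(10/17) + 5 = -25/17.
For General C: with q = P(2), equating a1's and a2's payoffs gives −7q + 1 = 10q − 5 ⇒ q = 6/17.

-25/17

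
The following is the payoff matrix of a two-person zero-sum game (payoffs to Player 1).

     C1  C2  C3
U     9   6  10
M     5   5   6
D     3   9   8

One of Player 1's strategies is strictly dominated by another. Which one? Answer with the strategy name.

M

U gives a strictly higher payoff than M against every column: 9 > 5, 6 > 5, 10 > 6.
So M is strictly dominated and Player 1 never plays it.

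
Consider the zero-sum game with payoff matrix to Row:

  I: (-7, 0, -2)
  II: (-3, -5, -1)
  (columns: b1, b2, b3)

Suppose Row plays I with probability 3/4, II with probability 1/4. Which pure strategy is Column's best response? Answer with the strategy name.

b1

If Column plays b1, Row's expected payoff is (3/4)·(-7) + (1/4)·(-3) = -6.
If Column plays b2, Row's expected payoff is (3/4)·0 + (1/4)·(-5) = -5/4.
If Column plays b3, Row's expected payoff is (3/4)·(-2) + (1/4)·(-1) = -7/4.
Column minimizes Row's payoff; the smallest is -6, so the best response is b1.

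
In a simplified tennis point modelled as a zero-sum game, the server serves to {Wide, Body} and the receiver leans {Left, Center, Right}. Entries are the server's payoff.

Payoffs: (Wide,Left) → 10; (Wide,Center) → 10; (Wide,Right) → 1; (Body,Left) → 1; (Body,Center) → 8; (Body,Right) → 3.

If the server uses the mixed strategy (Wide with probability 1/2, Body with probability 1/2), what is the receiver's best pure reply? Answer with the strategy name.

If the receiver plays Left, the server's expected payoff is (1/2)·10 + (1/2)·1 = 11/2.
If the receiver plays Center, the server's expected payoff is (1/2)·10 + (1/2)·8 = 9.
If the receiver plays Right, the server's expected payoff is (1/2)·1 + (1/2)·3 = 2.
The receiver minimizes the server's payoff; the smallest is 2, so the best response is Right.

Right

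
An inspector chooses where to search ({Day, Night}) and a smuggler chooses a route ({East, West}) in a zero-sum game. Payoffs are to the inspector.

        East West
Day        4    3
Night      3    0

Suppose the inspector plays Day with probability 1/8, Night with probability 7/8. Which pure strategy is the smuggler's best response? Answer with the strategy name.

West

If the smuggler plays East, the inspector's expected payoff is (1/8)·4 + (7/8)·3 = 25/8.
If the smuggler plays West, the inspector's expected payoff is (1/8)·3 + (7/8)·0 = 3/8.
The smuggler minimizes the inspector's payoff; the smallest is 3/8, so the best response is West.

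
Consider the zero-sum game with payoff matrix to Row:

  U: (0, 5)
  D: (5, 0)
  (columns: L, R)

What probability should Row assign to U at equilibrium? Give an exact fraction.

Row minima: U → 0, D → 0; maximin = 0.
Column maxima: L → 5, R → 5; minimax = 5.
0 ≠ 5, so there is no saddle point; optimal play is mixed.
Let Row play U with probability p. Expected payoff against L: 0p + 5(1−p) = −5p + 5; against R: 5p + 0(1−p) = 5p.
Setting these equal: −5p + 5 = 5p ⇒ −10p = -5 ⇒ p = 1/2, and the value is (-5)·(1/2) + 5 = 5/2.
For Column: with q = P(L), equating U's and D's payoffs gives −5q + 5 = 5q ⇒ q = 1/2.

1/2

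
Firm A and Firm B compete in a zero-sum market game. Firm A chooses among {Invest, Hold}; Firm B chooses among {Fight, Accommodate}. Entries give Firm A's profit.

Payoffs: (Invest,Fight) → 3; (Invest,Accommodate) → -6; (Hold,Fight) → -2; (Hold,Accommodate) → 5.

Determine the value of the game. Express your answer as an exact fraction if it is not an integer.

Row minima: Invest → -6, Hold → -2; maximin = -2.
Column maxima: Fight → 3, Accommodate → 5; minimax = 3.
-2 ≠ 3, so there is no saddle point; optimal play is mixed.
Let Firm A play Invest with probability p. Expected payoff against Fight: 3p + (-2)(1−p) = 5p − 2; against Accommodate: (-6)p + 5(1−p) = −11p + 5.
Setting these equal: 5p − 2 = −11p + 5 ⇒ 16p = 7 ⇒ p = 7/16, and the value is (5)·(7/16) − 2 = 3/16.
For Firm B: with q = P(Fight), equating Invest's and Hold's payoffs gives 9q − 6 = −7q + 5 ⇒ q = 11/16.

3/16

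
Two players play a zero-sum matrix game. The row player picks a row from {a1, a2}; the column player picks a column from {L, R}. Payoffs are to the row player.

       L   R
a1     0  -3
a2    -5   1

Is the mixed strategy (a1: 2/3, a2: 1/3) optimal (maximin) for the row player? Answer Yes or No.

Against L this mix gives (2/3)·0 + (1/3)·(-5) = -5/3.
Against R this mix gives (2/3)·(-3) + (1/3)·1 = -5/3.
All of the column player's active replies (L, R) yield -5/3, and no column does worse for the row player. The mix makes the column player indifferent and guarantees -5/3, so it is optimal.

Yes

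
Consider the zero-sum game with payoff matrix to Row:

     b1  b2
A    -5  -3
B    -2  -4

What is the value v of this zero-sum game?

Row minima: A → -5, B → -4; maximin = -4.
Column maxima: b1 → -2, b2 → -3; minimax = -3.
-4 ≠ -3, so there is no saddle point; optimal play is mixed.
Let Row play A with probability p. Expected payoff against b1: (-5)p + (-2)(1−p) = −3p − 2; against b2: (-3)p + (-4)(1−p) = p − 4.
Setting these equal: −3p − 2 = p − 4 ⇒ −4p = -2 ⇒ p = 1/2, and the value is (-3)·(1/2) − 2 = -7/2.
For Column: with q = P(b1), equating A's and B's payoffs gives −2q − 3 = 2q − 4 ⇒ q = 1/4.

-7/2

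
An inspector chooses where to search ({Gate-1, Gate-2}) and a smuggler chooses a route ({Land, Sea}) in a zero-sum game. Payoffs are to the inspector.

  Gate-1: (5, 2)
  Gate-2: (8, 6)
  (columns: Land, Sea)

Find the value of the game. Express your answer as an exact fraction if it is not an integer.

6

Row minima: Gate-1 → 2, Gate-2 → 6; maximin = 6.
Column maxima: Land → 8, Sea → 6; minimax = 6.
Since maximin = minimax = 6, there is a saddle point and the value is 6.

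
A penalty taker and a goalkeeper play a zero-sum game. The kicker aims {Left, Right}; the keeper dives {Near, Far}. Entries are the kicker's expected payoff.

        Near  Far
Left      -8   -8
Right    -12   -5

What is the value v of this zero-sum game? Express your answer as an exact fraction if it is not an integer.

Row minima: Left → -8, Right → -12; maximin = -8.
Column maxima: Near → -8, Far → -5; minimax = -8.
Since maximin = minimax = -8, there is a saddle point and the value is -8.

-8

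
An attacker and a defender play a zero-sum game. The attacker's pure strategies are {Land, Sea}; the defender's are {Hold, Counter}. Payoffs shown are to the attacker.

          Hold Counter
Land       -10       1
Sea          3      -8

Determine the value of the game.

-7/2

Row minima: Land → -10, Sea → -8; maximin = -8.
Column maxima: Hold → 3, Counter → 1; minimax = 1.
-8 ≠ 1, so there is no saddle point; optimal play is mixed.
Let the attacker play Land with probability p. Expected payoff against Hold: (-10)p + 3(1−p) = −13p + 3; against Counter: 1p + (-8)(1−p) = 9p − 8.
Setting these equal: −13p + 3 = 9p − 8 ⇒ −22p = -11 ⇒ p = 1/2, and the value is (-13)·(1/2) + 3 = -7/2.
For the defender: with q = P(Hold), equating Land's and Sea's payoffs gives −11q + 1 = 11q − 8 ⇒ q = 9/22.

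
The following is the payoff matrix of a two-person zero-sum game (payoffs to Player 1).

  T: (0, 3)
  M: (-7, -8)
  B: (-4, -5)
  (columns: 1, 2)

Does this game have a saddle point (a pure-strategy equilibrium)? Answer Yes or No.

Row minima: T → 0, M → -8, B → -5; maximin = 0.
Column maxima: 1 → 0, 2 → 3; minimax = 0.
maximin = minimax = 0, so a saddle point exists.

Yes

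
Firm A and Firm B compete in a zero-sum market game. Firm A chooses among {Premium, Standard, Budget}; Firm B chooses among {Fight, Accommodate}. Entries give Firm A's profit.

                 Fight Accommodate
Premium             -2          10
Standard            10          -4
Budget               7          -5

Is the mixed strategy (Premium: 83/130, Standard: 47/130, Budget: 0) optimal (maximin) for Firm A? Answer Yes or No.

Against Fight this mix gives (83/130)·(-2) + (47/130)·10 = 152/65.
Against Accommodate this mix gives (83/130)·10 + (47/130)·(-4) = 321/65.
Firm B will play Fight, holding Firm A to 152/65. Shifting weight toward the row that does better against Fight would raise this floor (the equalizing mix achieves 46/13 against both Fight and Accommodate), so the proposed strategy is not optimal.

No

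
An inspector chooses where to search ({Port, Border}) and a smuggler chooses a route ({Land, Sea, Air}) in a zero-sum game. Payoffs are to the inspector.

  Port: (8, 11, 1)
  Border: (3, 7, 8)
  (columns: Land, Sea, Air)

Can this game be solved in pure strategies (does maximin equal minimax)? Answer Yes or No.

Row minima: Port → 1, Border → 3; maximin = 3.
Column maxima: Land → 8, Sea → 11, Air → 8; minimax = 8.
3 ≠ 8, so no pure-strategy equilibrium exists.

No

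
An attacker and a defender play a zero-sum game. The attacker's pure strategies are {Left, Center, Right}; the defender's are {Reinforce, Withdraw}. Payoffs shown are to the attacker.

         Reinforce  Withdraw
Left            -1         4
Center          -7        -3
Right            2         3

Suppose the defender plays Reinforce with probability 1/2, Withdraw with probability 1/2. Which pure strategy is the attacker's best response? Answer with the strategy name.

Expected payoff of Left: (1/2)·(-1) + (1/2)·4 = 3/2.
Expected payoff of Center: (1/2)·(-7) + (1/2)·(-3) = -5.
Expected payoff of Right: (1/2)·2 + (1/2)·3 = 5/2.
The largest is 5/2, so the attacker's best response is Right.

Right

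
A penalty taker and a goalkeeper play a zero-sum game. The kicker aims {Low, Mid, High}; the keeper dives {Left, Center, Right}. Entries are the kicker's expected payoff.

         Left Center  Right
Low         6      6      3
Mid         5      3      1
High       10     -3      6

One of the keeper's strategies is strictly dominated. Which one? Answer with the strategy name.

Left

Right holds the kicker's payoff strictly below Left in every row: 3 < 6, 1 < 5, 6 < 10.
So Left is strictly dominated for the keeper.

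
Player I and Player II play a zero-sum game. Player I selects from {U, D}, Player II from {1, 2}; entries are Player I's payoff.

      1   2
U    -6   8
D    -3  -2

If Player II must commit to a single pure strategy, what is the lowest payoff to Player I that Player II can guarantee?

-3

Column maxima: 1 → -3, 2 → 8.
The smallest of these is -3.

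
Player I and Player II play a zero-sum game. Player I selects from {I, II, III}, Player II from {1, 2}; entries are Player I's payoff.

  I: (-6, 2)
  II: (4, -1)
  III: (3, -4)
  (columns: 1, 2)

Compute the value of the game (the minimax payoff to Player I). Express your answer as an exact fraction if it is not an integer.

2/13

Row minima: I → -6, II → -1, III → -4; maximin = -1.
Column maxima: 1 → 4, 2 → 2; minimax = 2.
-1 ≠ 2, so there is no saddle point; optimal play is mixed.
III is strictly dominated by II, so Player I never plays it.
On the remaining 2×2 (I, II vs 1, 2):
Let Player I play I with probability p. Expected payoff against 1: (-6)p + 4(1−p) = −10p + 4; against 2: 2p + (-1)(1−p) = 3p − 1.
Setting these equal: −10p + 4 = 3p − 1 ⇒ −13p = -5 ⇒ p = 5/13, and the value is (-10)·(5/13) + 4 = 2/13.
For Player II: with q = P(1), equating I's and II's payoffs gives −8q + 2 = 5q − 1 ⇒ q = 3/13.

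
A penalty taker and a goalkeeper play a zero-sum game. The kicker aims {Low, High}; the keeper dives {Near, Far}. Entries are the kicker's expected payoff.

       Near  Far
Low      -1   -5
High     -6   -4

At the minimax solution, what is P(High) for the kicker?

2/3

Row minima: Low → -5, High → -6; maximin = -5.
Column maxima: Near → -1, Far → -4; minimax = -4.
-5 ≠ -4, so there is no saddle point; optimal play is mixed.
Let the kicker play Low with probability p. Expected payoff against Near: (-1)p + (-6)(1−p) = 5p − 6; against Far: (-5)p + (-4)(1−p) = −p − 4.
Setting these equal: 5p − 6 = −p − 4 ⇒ 6p = 2 ⇒ p = 1/3, and the value is (5)·(1/3) − 6 = -13/3.
For the keeper: with q = P(Near), equating Low's and High's payoffs gives 4q − 5 = −2q − 4 ⇒ q = 1/6.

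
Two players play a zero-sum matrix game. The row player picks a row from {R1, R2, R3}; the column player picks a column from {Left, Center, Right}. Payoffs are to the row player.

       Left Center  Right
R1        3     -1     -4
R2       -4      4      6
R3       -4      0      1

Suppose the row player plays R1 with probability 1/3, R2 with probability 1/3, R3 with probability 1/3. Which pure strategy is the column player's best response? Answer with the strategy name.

Left

If the column player plays Left, the row player's expected payoff is (1/3)·3 + (1/3)·(-4) + (1/3)·(-4) = -5/3.
If the column player plays Center, the row player's expected payoff is (1/3)·(-1) + (1/3)·4 + (1/3)·0 = 1.
If the column player plays Right, the row player's expected payoff is (1/3)·(-4) + (1/3)·6 + (1/3)·1 = 1.
The column player minimizes the row player's payoff; the smallest is -5/3, so the best response is Left.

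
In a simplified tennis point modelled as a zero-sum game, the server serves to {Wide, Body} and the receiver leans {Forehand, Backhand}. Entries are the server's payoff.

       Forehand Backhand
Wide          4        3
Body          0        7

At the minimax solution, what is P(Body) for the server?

1/8

Row minima: Wide → 3, Body → 0; maximin = 3.
Column maxima: Forehand → 4, Backhand → 7; minimax = 4.
3 ≠ 4, so there is no saddle point; optimal play is mixed.
Let the server play Wide with probability p. Expected payoff against Forehand: 4p + 0(1−p) = 4p; against Backhand: 3p + 7(1−p) = −4p + 7.
Setting these equal: 4p = −4p + 7 ⇒ 8p = 7 ⇒ p = 7/8, and the value is (4)·(7/8) = 7/2.
For the receiver: with q = P(Forehand), equating Wide's and Body's payoffs gives q + 3 = −7q + 7 ⇒ q = 1/2.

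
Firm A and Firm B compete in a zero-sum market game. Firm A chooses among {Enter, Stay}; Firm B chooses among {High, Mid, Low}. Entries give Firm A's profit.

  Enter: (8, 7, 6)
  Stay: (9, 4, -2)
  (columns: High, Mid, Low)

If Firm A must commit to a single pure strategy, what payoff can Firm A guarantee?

Row minima: Enter → 6, Stay → -2.
The best of these is 6.

6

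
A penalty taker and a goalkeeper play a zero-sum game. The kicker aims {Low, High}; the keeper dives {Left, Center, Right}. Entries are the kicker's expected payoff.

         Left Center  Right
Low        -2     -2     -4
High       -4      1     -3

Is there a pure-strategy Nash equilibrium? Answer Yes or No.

No

Row minima: Low → -4, High → -4; maximin = -4.
Column maxima: Left → -2, Center → 1, Right → -3; minimax = -3.
-4 ≠ -3, so no pure-strategy equilibrium exists.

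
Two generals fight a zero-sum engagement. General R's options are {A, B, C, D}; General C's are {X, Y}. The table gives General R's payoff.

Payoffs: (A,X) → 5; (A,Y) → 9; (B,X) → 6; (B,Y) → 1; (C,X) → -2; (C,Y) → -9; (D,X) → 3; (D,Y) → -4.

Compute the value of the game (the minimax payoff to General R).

Row minima: A → 5, B → 1, C → -9, D → -4; maximin = 5.
Column maxima: X → 6, Y → 9; minimax = 6.
5 ≠ 6, so there is no saddle point; optimal play is mixed.
C is strictly dominated by A, so General R never plays it.
D is strictly dominated by A, so General R never plays it.
On the remaining 2×2 (A, B vs X, Y):
Let General R play A with probability p. Expected payoff against X: 5p + 6(1−p) = −p + 6; against Y: 9p + 1(1−p) = 8p + 1.
Setting these equal: −p + 6 = 8p + 1 ⇒ −9p = -5 ⇒ p = 5/9, and the value is (-1)·(5/9) + 6 = 49/9.
For General C: with q = P(X), equating A's and B's payoffs gives −4q + 9 = 5q + 1 ⇒ q = 8/9.

49/9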